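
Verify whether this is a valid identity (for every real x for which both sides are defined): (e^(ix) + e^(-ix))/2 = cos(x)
Yes, this is an identity.

Claim: (e^(ix) + e^(-ix))/2 = cos(x).
Reasoning: By Euler's formula e^(ix) = cos(x) + i·sin(x) and e^(-ix) = cos(x) - i·sin(x). Adding cancels the sine terms: e^(ix) + e^(-ix) = 2cos(x); divide by 2.
So the two sides agree for every real x for which both sides are defined.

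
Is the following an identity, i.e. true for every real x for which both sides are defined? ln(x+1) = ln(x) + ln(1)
No, this is NOT an identity.

Claim: ln(x+1) = ln(x) + ln(1).
Test a specific point where both sides are defined: x = 2.
LHS = ln(x+1) ≈ 1.0986
RHS = ln(x) + ln(1) ≈ 0.6931
Since 1.0986 ≠ 0.6931, the equation fails at this point, so it cannot hold for every real x for which both sides are defined.
ln(1) = 0, so the right side is just ln(x), which differs from ln(x+1).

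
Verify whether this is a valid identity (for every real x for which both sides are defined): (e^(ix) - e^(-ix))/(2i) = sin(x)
Yes, this is an identity.

Claim: (e^(ix) - e^(-ix))/(2i) = sin(x).
Reasoning: By Euler's formula e^(ix) = cos(x) + i·sin(x) and e^(-ix) = cos(x) - i·sin(x). Subtracting cancels the cosine terms: e^(ix) - e^(-ix) = 2i·sin(x); divide by 2i.
So the two sides agree for every real x for which both sides are defined.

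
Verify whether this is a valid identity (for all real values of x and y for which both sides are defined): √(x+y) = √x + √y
Claim: √(x+y) = √x + √y.
Test a specific point where both sides are defined: x = 3/2, y = 1.
LHS = √(x+y) ≈ 1.5811
RHS = √x + √y ≈ 2.2247
Since 1.5811 ≠ 2.2247, the equation fails at this point, so it cannot hold for all real values of x and y for which both sides are defined.
Squaring the right side gives x + 2√(xy) + y, not x + y.

Conclusion: No, this is NOT an identity.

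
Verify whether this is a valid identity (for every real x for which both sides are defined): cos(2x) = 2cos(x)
No, this is NOT an identity.

Claim: cos(2x) = 2cos(x).
Test a specific point where both sides are defined: x = π/2.
LHS = cos(2x) ≈ -1.0000
RHS = 2cos(x) ≈ 0.0000
Since -1.0000 ≠ 0.0000, the equation fails at this point, so it cannot hold for every real x for which both sides are defined.
The correct double-angle formula is cos(2x) = cos²x - sin²x.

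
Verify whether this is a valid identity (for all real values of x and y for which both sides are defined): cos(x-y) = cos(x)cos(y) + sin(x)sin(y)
Claim: cos(x-y) = cos(x)cos(y) + sin(x)sin(y).
Reasoning: Replace y by -y in cos(x+y) = cos(x)cos(y) - sin(x)sin(y) and use cos(-y) = cos(y), sin(-y) = -sin(y): cos(x-y) = cos(x)cos(y) + sin(x)sin(y).
So the two sides agree for all real values of x and y for which both sides are defined.

Conclusion: Yes, this is an identity.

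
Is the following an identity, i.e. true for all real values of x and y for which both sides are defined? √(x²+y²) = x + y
No, this is NOT an identity.

Claim: √(x²+y²) = x + y.
Test a specific point where both sides are defined: x = -1, y = 5.
LHS = √(x²+y²) ≈ 5.0990
RHS = x + y ≈ 4.0000
Since 5.0990 ≠ 4.0000, the equation fails at this point, so it cannot hold for all real values of x and y for which both sides are defined.
(x+y)² = x² + 2xy + y², not x² + y², so the square root does not split this way.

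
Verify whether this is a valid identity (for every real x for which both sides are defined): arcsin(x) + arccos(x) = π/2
Yes, this is an identity.

Claim: arcsin(x) + arccos(x) = π/2.
Reasoning: Both sides are defined for -1 ≤ x ≤ 1. Let θ = arcsin(x), so sin θ = x and θ ∈ [-π/2, π/2]. Then cos(π/2 - θ) = sin θ = x and π/2 - θ ∈ [0, π], which is exactly the range of arccos, so arccos(x) = π/2 - θ. Adding: arcsin(x) + arccos(x) = θ + (π/2 - θ) = π/2.
So the two sides agree for every real x for which both sides are defined.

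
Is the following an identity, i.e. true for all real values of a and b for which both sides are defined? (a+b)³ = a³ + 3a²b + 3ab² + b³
Claim: (a+b)³ = a³ + 3a²b + 3ab² + b³.
Reasoning: (a+b)³ = (a+b)(a+b)² = (a+b)(a² + 2ab + b²) = a³ + 2a²b + ab² + a²b + 2ab² + b³ = a³ + 3a²b + 3ab² + b³.
So the two sides agree for all real values of a and b for which both sides are defined.

Conclusion: Yes, this is an identity.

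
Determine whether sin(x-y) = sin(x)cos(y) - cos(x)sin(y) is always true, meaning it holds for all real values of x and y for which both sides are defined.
Claim: sin(x-y) = sin(x)cos(y) - cos(x)sin(y).
Reasoning: Replace y by -y in sin(x+y) = sin(x)cos(y) + cos(x)sin(y) and use cos(-y) = cos(y), sin(-y) = -sin(y): sin(x-y) = sin(x)cos(y) - cos(x)sin(y).
So the two sides agree for all real values of x and y for which both sides are defined.

Conclusion: Yes, this is an identity.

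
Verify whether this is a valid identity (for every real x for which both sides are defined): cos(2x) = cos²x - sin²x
Yes, this is an identity.

Claim: cos(2x) = cos²x - sin²x.
Reasoning: Put y = x in the addition formula cos(x+y) = cos(x)cos(y) - sin(x)sin(y): cos(2x) = cos²x - sin²x.
So the two sides agree for every real x for which both sides are defined.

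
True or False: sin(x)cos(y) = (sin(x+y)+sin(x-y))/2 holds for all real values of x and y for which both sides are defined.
Claim: sin(x)cos(y) = (sin(x+y)+sin(x-y))/2.
Reasoning: sin(x+y) = sin(x)cos(y) + cos(x)sin(y) and sin(x-y) = sin(x)cos(y) - cos(x)sin(y). Adding, sin(x+y) + sin(x-y) = 2sin(x)cos(y); divide by 2.
So the two sides agree for all real values of x and y for which both sides are defined.

Conclusion: True.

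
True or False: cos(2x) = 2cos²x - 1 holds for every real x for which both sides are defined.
Claim: cos(2x) = 2cos²x - 1.
Reasoning: cos(2x) = cos²x - sin²x. Replace sin²x by 1 - cos²x: cos²x - (1 - cos²x) = 2cos²x - 1.
So the two sides agree for every real x for which both sides are defined.

Conclusion: True.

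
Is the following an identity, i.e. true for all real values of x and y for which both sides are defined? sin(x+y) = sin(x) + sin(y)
Claim: sin(x+y) = sin(x) + sin(y).
Test a specific point where both sides are defined: x = π/4, y = π/3.
LHS = sin(x+y) ≈ 0.9659
RHS = sin(x) + sin(y) ≈ 1.5731
Since 0.9659 ≠ 1.5731, the equation fails at this point, so it cannot hold for all real values of x and y for which both sides are defined.
The correct expansion is sin(x+y) = sin(x)cos(y) + cos(x)sin(y); sine is not additive.

Conclusion: No, this is NOT an identity.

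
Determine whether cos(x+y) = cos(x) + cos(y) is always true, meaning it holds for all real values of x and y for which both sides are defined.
No, this is NOT an identity.

Claim: cos(x+y) = cos(x) + cos(y).
Test a specific point where both sides are defined: x = π/6, y = -π/2.
LHS = cos(x+y) ≈ 0.5000
RHS = cos(x) + cos(y) ≈ 0.8660
Since 0.5000 ≠ 0.8660, the equation fails at this point, so it cannot hold for all real values of x and y for which both sides are defined.
The correct expansion is cos(x+y) = cos(x)cos(y) - sin(x)sin(y); cosine is not additive.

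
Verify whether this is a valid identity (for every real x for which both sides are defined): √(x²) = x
No, this is NOT an identity.

Claim: √(x²) = x.
Test a specific point where both sides are defined: x = -3.
LHS = √(x²) ≈ 3.0000
RHS = x ≈ -3.0000
Since 3.0000 ≠ -3.0000, the equation fails at this point, so it cannot hold for every real x for which both sides are defined.
√(x²) = |x|, which differs from x whenever x < 0 (both sides are defined for every real x).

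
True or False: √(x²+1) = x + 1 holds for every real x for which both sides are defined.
False.

Claim: √(x²+1) = x + 1.
Test a specific point where both sides are defined: x = 3.
LHS = √(x²+1) ≈ 3.1623
RHS = x + 1 ≈ 4.0000
Since 3.1623 ≠ 4.0000, the equation fails at this point, so it cannot hold for every real x for which both sides are defined.
(x+1)² = x² + 2x + 1 ≠ x² + 1 unless x = 0.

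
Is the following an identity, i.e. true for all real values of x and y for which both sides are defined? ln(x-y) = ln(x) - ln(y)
No, this is NOT an identity.

Claim: ln(x-y) = ln(x) - ln(y).
Test a specific point where both sides are defined: x = 3/2, y = 1.
LHS = ln(x-y) ≈ -0.6931
RHS = ln(x) - ln(y) ≈ 0.4055
Since -0.6931 ≠ 0.4055, the equation fails at this point, so it cannot hold for all real values of x and y for which both sides are defined.
ln(x) - ln(y) = ln(x/y), not ln(x-y).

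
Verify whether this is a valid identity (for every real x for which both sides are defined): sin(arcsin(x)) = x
Yes, this is an identity.

Claim: sin(arcsin(x)) = x.
Reasoning: For -1 ≤ x ≤ 1 (where arcsin is defined), arcsin(x) is by definition an angle whose sine equals x. Taking the sine of that angle returns x. (Note the other order, arcsin(sin x) = x, is NOT an identity.)
So the two sides agree for every real x for which both sides are defined.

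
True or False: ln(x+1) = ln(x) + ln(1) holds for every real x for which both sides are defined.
False.

Claim: ln(x+1) = ln(x) + ln(1).
Test a specific point where both sides are defined: x = 4.
LHS = ln(x+1) ≈ 1.6094
RHS = ln(x) + ln(1) ≈ 1.3863
Since 1.6094 ≠ 1.3863, the equation fails at this point, so it cannot hold for every real x for which both sides are defined.
ln(1) = 0, so the right side is just ln(x), which differs from ln(x+1).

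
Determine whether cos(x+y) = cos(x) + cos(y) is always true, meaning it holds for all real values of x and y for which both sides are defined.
Claim: cos(x+y) = cos(x) + cos(y).
Test a specific point where both sides are defined: x = -π/6, y = -π/6.
LHS = cos(x+y) ≈ 0.5000
RHS = cos(x) + cos(y) ≈ 1.7321
Since 0.5000 ≠ 1.7321, the equation fails at this point, so it cannot hold for all real values of x and y for which both sides are defined.
The correct expansion is cos(x+y) = cos(x)cos(y) - sin(x)sin(y); cosine is not additive.

Conclusion: No, this is NOT an identity.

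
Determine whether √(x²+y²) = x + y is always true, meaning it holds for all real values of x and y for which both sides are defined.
Claim: √(x²+y²) = x + y.
Test a specific point where both sides are defined: x = 1/2, y = 1/2.
LHS = √(x²+y²) ≈ 0.7071
RHS = x + y ≈ 1.0000
Since 0.7071 ≠ 1.0000, the equation fails at this point, so it cannot hold for all real values of x and y for which both sides are defined.
(x+y)² = x² + 2xy + y², not x² + y², so the square root does not split this way.

Conclusion: No, this is NOT an identity.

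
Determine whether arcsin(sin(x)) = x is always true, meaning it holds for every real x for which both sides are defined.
No, this is NOT an identity.

Claim: arcsin(sin(x)) = x.
Test a specific point where both sides are defined: x = π.
LHS = arcsin(sin(x)) ≈ 0.0000
RHS = x ≈ 3.1416
Since 0.0000 ≠ 3.1416, the equation fails at this point, so it cannot hold for every real x for which both sides are defined.
arcsin only returns values in [-π/2, π/2], so arcsin(sin(x)) = x holds only for x in that interval, not for all real x.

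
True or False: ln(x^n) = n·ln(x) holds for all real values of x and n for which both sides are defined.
True.

Claim: ln(x^n) = n·ln(x).
Reasoning: The right side requires x > 0. For x > 0, x^n = (e^(ln x))^n = e^(n·ln x), so taking ln of both sides gives ln(x^n) = n·ln(x).
So the two sides agree for all real values of x and n for which both sides are defined.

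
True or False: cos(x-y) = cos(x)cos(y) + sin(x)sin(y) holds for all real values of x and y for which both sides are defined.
True.

Claim: cos(x-y) = cos(x)cos(y) + sin(x)sin(y).
Reasoning: Replace y by -y in cos(x+y) = cos(x)cos(y) - sin(x)sin(y) and use cos(-y) = cos(y), sin(-y) = -sin(y): cos(x-y) = cos(x)cos(y) + sin(x)sin(y).
So the two sides agree for all real values of x and y for which both sides are defined.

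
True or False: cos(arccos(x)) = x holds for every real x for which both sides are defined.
True.

Claim: cos(arccos(x)) = x.
Reasoning: For -1 ≤ x ≤ 1 (where arccos is defined), arccos(x) is by definition an angle whose cosine equals x. Taking the cosine of that angle returns x. (Note the other order, arccos(cos x) = x, is NOT an identity.)
So the two sides agree for every real x for which both sides are defined.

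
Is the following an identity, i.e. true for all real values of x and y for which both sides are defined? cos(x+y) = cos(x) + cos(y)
No, this is NOT an identity.

Claim: cos(x+y) = cos(x) + cos(y).
Test a specific point where both sides are defined: x = 2π/3, y = 2π/3.
LHS = cos(x+y) ≈ -0.5000
RHS = cos(x) + cos(y) ≈ -1.0000
Since -0.5000 ≠ -1.0000, the equation fails at this point, so it cannot hold for all real values of x and y for which both sides are defined.
The correct expansion is cos(x+y) = cos(x)cos(y) - sin(x)sin(y); cosine is not additive.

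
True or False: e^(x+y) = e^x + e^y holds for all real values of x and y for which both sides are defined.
False.

Claim: e^(x+y) = e^x + e^y.
Test a specific point where both sides are defined: x = 1, y = 3.
LHS = e^(x+y) ≈ 54.5982
RHS = e^x + e^y ≈ 22.8038
Since 54.5982 ≠ 22.8038, the equation fails at this point, so it cannot hold for all real values of x and y for which both sides are defined.
The correct rule is e^(x+y) = e^x · e^y (a product, not a sum).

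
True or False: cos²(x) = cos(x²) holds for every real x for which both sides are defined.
Claim: cos²(x) = cos(x²).
Test a specific point where both sides are defined: x = -π/2.
LHS = cos²(x) ≈ 0.0000
RHS = cos(x²) ≈ -0.7812
Since 0.0000 ≠ -0.7812, the equation fails at this point, so it cannot hold for every real x for which both sides are defined.
cos²(x) means (cos x)², squaring the output; cos(x²) squares the input. These are different functions.

Conclusion: False.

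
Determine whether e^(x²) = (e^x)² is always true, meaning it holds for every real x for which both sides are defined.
No, this is NOT an identity.

Claim: e^(x²) = (e^x)².
Test a specific point where both sides are defined: x = 3.
LHS = e^(x²) ≈ 8103.0839
RHS = (e^x)² ≈ 403.4288
Since 8103.0839 ≠ 403.4288, the equation fails at this point, so it cannot hold for every real x for which both sides are defined.
(e^x)² = e^(2x), and 2x ≠ x² in general.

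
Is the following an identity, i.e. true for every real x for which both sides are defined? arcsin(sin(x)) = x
No, this is NOT an identity.

Claim: arcsin(sin(x)) = x.
Test a specific point where both sides are defined: x = 2π/3.
LHS = arcsin(sin(x)) ≈ 1.0472
RHS = x ≈ 2.0944
Since 1.0472 ≠ 2.0944, the equation fails at this point, so it cannot hold for every real x for which both sides are defined.
arcsin only returns values in [-π/2, π/2], so arcsin(sin(x)) = x holds only for x in that interval, not for all real x.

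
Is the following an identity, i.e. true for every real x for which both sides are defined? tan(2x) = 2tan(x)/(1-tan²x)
Yes, this is an identity.

Claim: tan(2x) = 2tan(x)/(1-tan²x).
Reasoning: tan(2x) = sin(2x)/cos(2x) = 2sin(x)cos(x) / (cos²x - sin²x). Divide numerator and denominator by cos²x: 2tan(x) / (1 - tan²x).
So the two sides agree for every real x for which both sides are defined.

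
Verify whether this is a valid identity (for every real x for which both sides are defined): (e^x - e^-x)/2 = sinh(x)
Claim: (e^x - e^-x)/2 = sinh(x).
Reasoning: This is exactly the definition of the hyperbolic sine: sinh(x) := (e^x - e^-x)/2.
So the two sides agree for every real x for which both sides are defined.

Conclusion: Yes, this is an identity.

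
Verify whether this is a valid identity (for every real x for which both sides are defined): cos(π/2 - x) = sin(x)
Yes, this is an identity.

Claim: cos(π/2 - x) = sin(x).
Reasoning: Use cos(u - v) = cos(u)cos(v) + sin(u)sin(v) with u = π/2, v = x: cos(π/2)cos(x) + sin(π/2)sin(x) = 0·cos(x) + 1·sin(x) = sin(x).
So the two sides agree for every real x for which both sides are defined.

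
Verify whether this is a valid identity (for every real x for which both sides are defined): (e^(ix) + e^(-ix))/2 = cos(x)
Yes, this is an identity.

Claim: (e^(ix) + e^(-ix))/2 = cos(x).
Reasoning: By Euler's formula e^(ix) = cos(x) + i·sin(x) and e^(-ix) = cos(x) - i·sin(x). Adding cancels the sine terms: e^(ix) + e^(-ix) = 2cos(x); divide by 2.
So the two sides agree for every real x for which both sides are defined.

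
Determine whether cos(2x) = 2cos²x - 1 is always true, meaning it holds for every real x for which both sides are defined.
Yes, this is an identity.

Claim: cos(2x) = 2cos²x - 1.
Reasoning: cos(2x) = cos²x - sin²x. Replace sin²x by 1 - cos²x: cos²x - (1 - cos²x) = 2cos²x - 1.
So the two sides agree for every real x for which both sides are defined.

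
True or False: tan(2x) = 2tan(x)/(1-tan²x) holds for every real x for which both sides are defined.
Claim: tan(2x) = 2tan(x)/(1-tan²x).
Reasoning: tan(2x) = sin(2x)/cos(2x) = 2sin(x)cos(x) / (cos²x - sin²x). Divide numerator and denominator by cos²x: 2tan(x) / (1 - tan²x).
So the two sides agree for every real x for which both sides are defined.

Conclusion: True.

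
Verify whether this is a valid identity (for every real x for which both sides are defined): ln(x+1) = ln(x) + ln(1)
No, this is NOT an identity.

Claim: ln(x+1) = ln(x) + ln(1).
Test a specific point where both sides are defined: x = 1/2.
LHS = ln(x+1) ≈ 0.4055
RHS = ln(x) + ln(1) ≈ -0.6931
Since 0.4055 ≠ -0.6931, the equation fails at this point, so it cannot hold for every real x for which both sides are defined.
ln(1) = 0, so the right side is just ln(x), which differs from ln(x+1).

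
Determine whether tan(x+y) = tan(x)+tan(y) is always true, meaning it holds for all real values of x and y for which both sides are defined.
No, this is NOT an identity.

Claim: tan(x+y) = tan(x)+tan(y).
Test a specific point where both sides are defined: x = π/3, y = π/3.
LHS = tan(x+y) ≈ -1.7321
RHS = tan(x)+tan(y) ≈ 3.4641
Since -1.7321 ≠ 3.4641, the equation fails at this point, so it cannot hold for all real values of x and y for which both sides are defined.
The correct formula is tan(x+y) = (tan(x) + tan(y))/(1 - tan(x)tan(y)).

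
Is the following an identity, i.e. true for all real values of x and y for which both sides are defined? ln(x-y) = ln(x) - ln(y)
No, this is NOT an identity.

Claim: ln(x-y) = ln(x) - ln(y).
Test a specific point where both sides are defined: x = 4, y = 3.
LHS = ln(x-y) ≈ 0.0000
RHS = ln(x) - ln(y) ≈ 0.2877
Since 0.0000 ≠ 0.2877, the equation fails at this point, so it cannot hold for all real values of x and y for which both sides are defined.
ln(x) - ln(y) = ln(x/y), not ln(x-y).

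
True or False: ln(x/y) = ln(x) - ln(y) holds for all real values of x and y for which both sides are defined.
Claim: ln(x/y) = ln(x) - ln(y).
Reasoning: Both sides are simultaneously defined only when x, y > 0. Write x = e^p, y = e^q. Then x/y = e^(p-q), so ln(x/y) = p - q = ln(x) - ln(y).
So the two sides agree for all real values of x and y for which both sides are defined.

Conclusion: True.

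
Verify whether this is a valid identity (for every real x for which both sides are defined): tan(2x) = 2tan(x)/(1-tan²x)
Yes, this is an identity.

Claim: tan(2x) = 2tan(x)/(1-tan²x).
Reasoning: tan(2x) = sin(2x)/cos(2x) = 2sin(x)cos(x) / (cos²x - sin²x). Divide numerator and denominator by cos²x: 2tan(x) / (1 - tan²x).
So the two sides agree for every real x for which both sides are defined.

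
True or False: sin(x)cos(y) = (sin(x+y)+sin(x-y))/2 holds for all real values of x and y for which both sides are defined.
Claim: sin(x)cos(y) = (sin(x+y)+sin(x-y))/2.
Reasoning: sin(x+y) = sin(x)cos(y) + cos(x)sin(y) and sin(x-y) = sin(x)cos(y) - cos(x)sin(y). Adding, sin(x+y) + sin(x-y) = 2sin(x)cos(y); divide by 2.
So the two sides agree for all real values of x and y for which both sides are defined.

Conclusion: True.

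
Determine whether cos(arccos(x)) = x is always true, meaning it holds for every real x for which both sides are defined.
Yes, this is an identity.

Claim: cos(arccos(x)) = x.
Reasoning: For -1 ≤ x ≤ 1 (where arccos is defined), arccos(x) is by definition an angle whose cosine equals x. Taking the cosine of that angle returns x. (Note the other order, arccos(cos x) = x, is NOT an identity.)
So the two sides agree for every real x for which both sides are defined.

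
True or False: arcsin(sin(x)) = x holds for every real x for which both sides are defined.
False.

Claim: arcsin(sin(x)) = x.
Test a specific point where both sides are defined: x = 3π/4.
LHS = arcsin(sin(x)) ≈ 0.7854
RHS = x ≈ 2.3562
Since 0.7854 ≠ 2.3562, the equation fails at this point, so it cannot hold for every real x for which both sides are defined.
arcsin only returns values in [-π/2, π/2], so arcsin(sin(x)) = x holds only for x in that interval, not for all real x.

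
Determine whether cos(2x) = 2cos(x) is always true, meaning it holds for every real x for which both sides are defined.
No, this is NOT an identity.

Claim: cos(2x) = 2cos(x).
Test a specific point where both sides are defined: x = π/3.
LHS = cos(2x) ≈ -0.5000
RHS = 2cos(x) ≈ 1.0000
Since -0.5000 ≠ 1.0000, the equation fails at this point, so it cannot hold for every real x for which both sides are defined.
The correct double-angle formula is cos(2x) = cos²x - sin²x.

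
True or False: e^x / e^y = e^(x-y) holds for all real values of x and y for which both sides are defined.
True.

Claim: e^x / e^y = e^(x-y).
Reasoning: 1/e^y = e^(-y), so e^x / e^y = e^x · e^(-y) = e^(x + (-y)) = e^(x-y) by the product rule for exponents.
So the two sides agree for all real values of x and y for which both sides are defined.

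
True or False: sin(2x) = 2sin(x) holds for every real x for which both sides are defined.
False.

Claim: sin(2x) = 2sin(x).
Test a specific point where both sides are defined: x = -π/2.
LHS = sin(2x) ≈ 0.0000
RHS = 2sin(x) ≈ -2.0000
Since 0.0000 ≠ -2.0000, the equation fails at this point, so it cannot hold for every real x for which both sides are defined.
The correct double-angle formula is sin(2x) = 2sin(x)cos(x).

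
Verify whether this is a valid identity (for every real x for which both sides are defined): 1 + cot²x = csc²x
Claim: 1 + cot²x = csc²x.
Reasoning: Start from sin²x + cos²x = 1 and divide every term by sin²x (allowed wherever cot x and csc x are defined): 1 + cot²x = 1/sin²x = csc²x.
So the two sides agree for every real x for which both sides are defined.

Conclusion: Yes, this is an identity.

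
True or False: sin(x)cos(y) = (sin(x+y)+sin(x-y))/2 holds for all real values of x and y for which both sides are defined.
True.

Claim: sin(x)cos(y) = (sin(x+y)+sin(x-y))/2.
Reasoning: sin(x+y) = sin(x)cos(y) + cos(x)sin(y) and sin(x-y) = sin(x)cos(y) - cos(x)sin(y). Adding, sin(x+y) + sin(x-y) = 2sin(x)cos(y); divide by 2.
So the two sides agree for all real values of x and y for which both sides are defined.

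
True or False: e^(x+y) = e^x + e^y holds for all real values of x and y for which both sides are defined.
Claim: e^(x+y) = e^x + e^y.
Test a specific point where both sides are defined: x = -3, y = 2.
LHS = e^(x+y) ≈ 0.3679
RHS = e^x + e^y ≈ 7.4388
Since 0.3679 ≠ 7.4388, the equation fails at this point, so it cannot hold for all real values of x and y for which both sides are defined.
The correct rule is e^(x+y) = e^x · e^y (a product, not a sum).

Conclusion: False.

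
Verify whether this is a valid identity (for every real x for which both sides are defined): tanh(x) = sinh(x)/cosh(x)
Claim: tanh(x) = sinh(x)/cosh(x).
Reasoning: tanh(x) is defined as sinh(x)/cosh(x) = (e^x - e^-x)/(e^x + e^-x); cosh(x) ≥ 1 is never zero, so this holds for every real x.
So the two sides agree for every real x for which both sides are defined.

Conclusion: Yes, this is an identity.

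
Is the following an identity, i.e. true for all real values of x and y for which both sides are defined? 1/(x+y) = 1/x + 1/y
No, this is NOT an identity.

Claim: 1/(x+y) = 1/x + 1/y.
Test a specific point where both sides are defined: x = 2, y = 3/2.
LHS = 1/(x+y) ≈ 0.2857
RHS = 1/x + 1/y ≈ 1.1667
Since 0.2857 ≠ 1.1667, the equation fails at this point, so it cannot hold for all real values of x and y for which both sides are defined.
1/x + 1/y = (x+y)/(xy), which is not 1/(x+y).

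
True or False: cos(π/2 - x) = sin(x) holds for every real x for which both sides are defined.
Claim: cos(π/2 - x) = sin(x).
Reasoning: Use cos(u - v) = cos(u)cos(v) + sin(u)sin(v) with u = π/2, v = x: cos(π/2)cos(x) + sin(π/2)sin(x) = 0·cos(x) + 1·sin(x) = sin(x).
So the two sides agree for every real x for which both sides are defined.

Conclusion: True.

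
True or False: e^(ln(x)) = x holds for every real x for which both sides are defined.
Claim: e^(ln(x)) = x.
Reasoning: For x > 0, ln(x) is by definition the exponent p such that e^p = x. Raising e to that exponent therefore returns x: e^(ln x) = x.
So the two sides agree for every real x for which both sides are defined.

Conclusion: True.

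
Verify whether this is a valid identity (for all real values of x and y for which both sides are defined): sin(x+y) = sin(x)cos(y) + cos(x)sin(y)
Claim: sin(x+y) = sin(x)cos(y) + cos(x)sin(y).
Reasoning: By Euler's formula e^(i(x+y)) = e^(ix)·e^(iy) = (cos x + i·sin x)(cos y + i·sin y). The imaginary part of the left side is sin(x+y); the imaginary part of the product is sin(x)cos(y) + cos(x)sin(y).
So the two sides agree for all real values of x and y for which both sides are defined.

Conclusion: Yes, this is an identity.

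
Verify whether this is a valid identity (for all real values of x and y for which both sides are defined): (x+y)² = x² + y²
No, this is NOT an identity.

Claim: (x+y)² = x² + y².
Test a specific point where both sides are defined: x = -3, y = 3/2.
LHS = (x+y)² ≈ 2.2500
RHS = x² + y² ≈ 11.2500
Since 2.2500 ≠ 11.2500, the equation fails at this point, so it cannot hold for all real values of x and y for which both sides are defined.
The correct expansion is (x+y)² = x² + 2xy + y²; the cross term 2xy is missing.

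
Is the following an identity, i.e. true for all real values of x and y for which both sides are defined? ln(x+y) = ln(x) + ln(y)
Claim: ln(x+y) = ln(x) + ln(y).
Test a specific point where both sides are defined: x = 2, y = 3/2.
LHS = ln(x+y) ≈ 1.2528
RHS = ln(x) + ln(y) ≈ 1.0986
Since 1.2528 ≠ 1.0986, the equation fails at this point, so it cannot hold for all real values of x and y for which both sides are defined.
ln(x) + ln(y) = ln(xy), not ln(x+y).

Conclusion: No, this is NOT an identity.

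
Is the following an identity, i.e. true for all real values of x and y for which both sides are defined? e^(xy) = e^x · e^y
No, this is NOT an identity.

Claim: e^(xy) = e^x · e^y.
Test a specific point where both sides are defined: x = 3/2, y = 3/2.
LHS = e^(xy) ≈ 9.4877
RHS = e^x · e^y ≈ 20.0855
Since 9.4877 ≠ 20.0855, the equation fails at this point, so it cannot hold for all real values of x and y for which both sides are defined.
e^x · e^y = e^(x+y), not e^(xy).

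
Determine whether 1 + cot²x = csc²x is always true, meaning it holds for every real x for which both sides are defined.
Claim: 1 + cot²x = csc²x.
Reasoning: Start from sin²x + cos²x = 1 and divide every term by sin²x (allowed wherever cot x and csc x are defined): 1 + cot²x = 1/sin²x = csc²x.
So the two sides agree for every real x for which both sides are defined.

Conclusion: Yes, this is an identity.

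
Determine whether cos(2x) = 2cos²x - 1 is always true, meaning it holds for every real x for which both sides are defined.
Yes, this is an identity.

Claim: cos(2x) = 2cos²x - 1.
Reasoning: cos(2x) = cos²x - sin²x. Replace sin²x by 1 - cos²x: cos²x - (1 - cos²x) = 2cos²x - 1.
So the two sides agree for every real x for which both sides are defined.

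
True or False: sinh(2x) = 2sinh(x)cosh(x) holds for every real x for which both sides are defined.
True.

Claim: sinh(2x) = 2sinh(x)cosh(x).
Reasoning: 2sinh(x)cosh(x) = 2 · (e^x - e^-x)/2 · (e^x + e^-x)/2 = (e^(2x) - e^(-2x))/2 = sinh(2x).
So the two sides agree for every real x for which both sides are defined.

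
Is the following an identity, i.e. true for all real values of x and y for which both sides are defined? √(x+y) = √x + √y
Claim: √(x+y) = √x + √y.
Test a specific point where both sides are defined: x = 5, y = 4.
LHS = √(x+y) ≈ 3.0000
RHS = √x + √y ≈ 4.2361
Since 3.0000 ≠ 4.2361, the equation fails at this point, so it cannot hold for all real values of x and y for which both sides are defined.
Squaring the right side gives x + 2√(xy) + y, not x + y.

Conclusion: No, this is NOT an identity.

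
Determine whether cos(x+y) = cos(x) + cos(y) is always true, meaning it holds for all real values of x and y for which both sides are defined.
No, this is NOT an identity.

Claim: cos(x+y) = cos(x) + cos(y).
Test a specific point where both sides are defined: x = -π/3, y = π/6.
LHS = cos(x+y) ≈ 0.8660
RHS = cos(x) + cos(y) ≈ 1.3660
Since 0.8660 ≠ 1.3660, the equation fails at this point, so it cannot hold for all real values of x and y for which both sides are defined.
The correct expansion is cos(x+y) = cos(x)cos(y) - sin(x)sin(y); cosine is not additive.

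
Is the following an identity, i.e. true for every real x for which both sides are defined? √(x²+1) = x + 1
No, this is NOT an identity.

Claim: √(x²+1) = x + 1.
Test a specific point where both sides are defined: x = -1.
LHS = √(x²+1) ≈ 1.4142
RHS = x + 1 ≈ 0.0000
Since 1.4142 ≠ 0.0000, the equation fails at this point, so it cannot hold for every real x for which both sides are defined.
(x+1)² = x² + 2x + 1 ≠ x² + 1 unless x = 0.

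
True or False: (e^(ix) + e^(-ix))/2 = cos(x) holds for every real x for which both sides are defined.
Claim: (e^(ix) + e^(-ix))/2 = cos(x).
Reasoning: By Euler's formula e^(ix) = cos(x) + i·sin(x) and e^(-ix) = cos(x) - i·sin(x). Adding cancels the sine terms: e^(ix) + e^(-ix) = 2cos(x); divide by 2.
So the two sides agree for every real x for which both sides are defined.

Conclusion: True.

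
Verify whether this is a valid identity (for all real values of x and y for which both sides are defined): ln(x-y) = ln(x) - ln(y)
Claim: ln(x-y) = ln(x) - ln(y).
Test a specific point where both sides are defined: x = 5, y = 1/2.
LHS = ln(x-y) ≈ 1.5041
RHS = ln(x) - ln(y) ≈ 2.3026
Since 1.5041 ≠ 2.3026, the equation fails at this point, so it cannot hold for all real values of x and y for which both sides are defined.
ln(x) - ln(y) = ln(x/y), not ln(x-y).

Conclusion: No, this is NOT an identity.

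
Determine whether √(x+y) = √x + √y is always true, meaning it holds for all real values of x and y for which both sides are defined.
No, this is NOT an identity.

Claim: √(x+y) = √x + √y.
Test a specific point where both sides are defined: x = 5, y = 4.
LHS = √(x+y) ≈ 3.0000
RHS = √x + √y ≈ 4.2361
Since 3.0000 ≠ 4.2361, the equation fails at this point, so it cannot hold for all real values of x and y for which both sides are defined.
Squaring the right side gives x + 2√(xy) + y, not x + y.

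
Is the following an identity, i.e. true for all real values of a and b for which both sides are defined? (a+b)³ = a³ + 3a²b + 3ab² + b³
Yes, this is an identity.

Claim: (a+b)³ = a³ + 3a²b + 3ab² + b³.
Reasoning: (a+b)³ = (a+b)(a+b)² = (a+b)(a² + 2ab + b²) = a³ + 2a²b + ab² + a²b + 2ab² + b³ = a³ + 3a²b + 3ab² + b³.
So the two sides agree for all real values of a and b for which both sides are defined.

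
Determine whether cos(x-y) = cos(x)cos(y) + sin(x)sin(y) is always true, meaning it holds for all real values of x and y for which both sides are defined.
Claim: cos(x-y) = cos(x)cos(y) + sin(x)sin(y).
Reasoning: Replace y by -y in cos(x+y) = cos(x)cos(y) - sin(x)sin(y) and use cos(-y) = cos(y), sin(-y) = -sin(y): cos(x-y) = cos(x)cos(y) + sin(x)sin(y).
So the two sides agree for all real values of x and y for which both sides are defined.

Conclusion: Yes, this is an identity.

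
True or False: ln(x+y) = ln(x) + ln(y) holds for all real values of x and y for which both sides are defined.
False.

Claim: ln(x+y) = ln(x) + ln(y).
Test a specific point where both sides are defined: x = 3, y = 2.
LHS = ln(x+y) ≈ 1.6094
RHS = ln(x) + ln(y) ≈ 1.7918
Since 1.6094 ≠ 1.7918, the equation fails at this point, so it cannot hold for all real values of x and y for which both sides are defined.
ln(x) + ln(y) = ln(xy), not ln(x+y).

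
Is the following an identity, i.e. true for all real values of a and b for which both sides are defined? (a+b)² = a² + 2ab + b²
Claim: (a+b)² = a² + 2ab + b².
Reasoning: Expand: (a+b)² = (a+b)(a+b) = a·a + a·b + b·a + b·b = a² + 2ab + b².
So the two sides agree for all real values of a and b for which both sides are defined.

Conclusion: Yes, this is an identity.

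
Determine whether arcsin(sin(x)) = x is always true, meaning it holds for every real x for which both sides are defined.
No, this is NOT an identity.

Claim: arcsin(sin(x)) = x.
Test a specific point where both sides are defined: x = 3π/4.
LHS = arcsin(sin(x)) ≈ 0.7854
RHS = x ≈ 2.3562
Since 0.7854 ≠ 2.3562, the equation fails at this point, so it cannot hold for every real x for which both sides are defined.
arcsin only returns values in [-π/2, π/2], so arcsin(sin(x)) = x holds only for x in that interval, not for all real x.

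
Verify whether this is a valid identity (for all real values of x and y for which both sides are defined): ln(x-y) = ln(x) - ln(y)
Claim: ln(x-y) = ln(x) - ln(y).
Test a specific point where both sides are defined: x = 3/2, y = 1.
LHS = ln(x-y) ≈ -0.6931
RHS = ln(x) - ln(y) ≈ 0.4055
Since -0.6931 ≠ 0.4055, the equation fails at this point, so it cannot hold for all real values of x and y for which both sides are defined.
ln(x) - ln(y) = ln(x/y), not ln(x-y).

Conclusion: No, this is NOT an identity.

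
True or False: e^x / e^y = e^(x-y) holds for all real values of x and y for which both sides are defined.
True.

Claim: e^x / e^y = e^(x-y).
Reasoning: 1/e^y = e^(-y), so e^x / e^y = e^x · e^(-y) = e^(x + (-y)) = e^(x-y) by the product rule for exponents.
So the two sides agree for all real values of x and y for which both sides are defined.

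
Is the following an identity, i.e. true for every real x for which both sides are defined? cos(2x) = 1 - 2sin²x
Claim: cos(2x) = 1 - 2sin²x.
Reasoning: cos(2x) = cos²x - sin²x. Replace cos²x by 1 - sin²x: (1 - sin²x) - sin²x = 1 - 2sin²x.
So the two sides agree for every real x for which both sides are defined.

Conclusion: Yes, this is an identity.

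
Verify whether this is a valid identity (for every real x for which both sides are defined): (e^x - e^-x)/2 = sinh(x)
Yes, this is an identity.

Claim: (e^x - e^-x)/2 = sinh(x).
Reasoning: This is exactly the definition of the hyperbolic sine: sinh(x) := (e^x - e^-x)/2.
So the two sides agree for every real x for which both sides are defined.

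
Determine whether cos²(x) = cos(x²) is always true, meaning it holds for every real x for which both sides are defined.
Claim: cos²(x) = cos(x²).
Test a specific point where both sides are defined: x = -π/3.
LHS = cos²(x) ≈ 0.2500
RHS = cos(x²) ≈ 0.4566
Since 0.2500 ≠ 0.4566, the equation fails at this point, so it cannot hold for every real x for which both sides are defined.
cos²(x) means (cos x)², squaring the output; cos(x²) squares the input. These are different functions.

Conclusion: No, this is NOT an identity.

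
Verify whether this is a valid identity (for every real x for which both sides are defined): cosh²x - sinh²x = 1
Yes, this is an identity.

Claim: cosh²x - sinh²x = 1.
Reasoning: With cosh(x) = (e^x + e^-x)/2 and sinh(x) = (e^x - e^-x)/2: cosh²x = (e^(2x) + 2 + e^(-2x))/4 and sinh²x = (e^(2x) - 2 + e^(-2x))/4. Subtracting leaves 4/4 = 1.
So the two sides agree for every real x for which both sides are defined.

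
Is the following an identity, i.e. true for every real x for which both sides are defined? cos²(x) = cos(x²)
Claim: cos²(x) = cos(x²).
Test a specific point where both sides are defined: x = -π/2.
LHS = cos²(x) ≈ 0.0000
RHS = cos(x²) ≈ -0.7812
Since 0.0000 ≠ -0.7812, the equation fails at this point, so it cannot hold for every real x for which both sides are defined.
cos²(x) means (cos x)², squaring the output; cos(x²) squares the input. These are different functions.

Conclusion: No, this is NOT an identity.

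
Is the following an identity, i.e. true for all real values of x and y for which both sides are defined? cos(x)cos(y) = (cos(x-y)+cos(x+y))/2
Claim: cos(x)cos(y) = (cos(x-y)+cos(x+y))/2.
Reasoning: cos(x-y) = cos(x)cos(y) + sin(x)sin(y) and cos(x+y) = cos(x)cos(y) - sin(x)sin(y). Adding, cos(x-y) + cos(x+y) = 2cos(x)cos(y); divide by 2.
So the two sides agree for all real values of x and y for which both sides are defined.

Conclusion: Yes, this is an identity.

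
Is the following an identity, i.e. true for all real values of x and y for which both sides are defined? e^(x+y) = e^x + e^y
No, this is NOT an identity.

Claim: e^(x+y) = e^x + e^y.
Test a specific point where both sides are defined: x = 1, y = 1.
LHS = e^(x+y) ≈ 7.3891
RHS = e^x + e^y ≈ 5.4366
Since 7.3891 ≠ 5.4366, the equation fails at this point, so it cannot hold for all real values of x and y for which both sides are defined.
The correct rule is e^(x+y) = e^x · e^y (a product, not a sum).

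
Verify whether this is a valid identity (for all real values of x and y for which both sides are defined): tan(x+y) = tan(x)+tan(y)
Claim: tan(x+y) = tan(x)+tan(y).
Test a specific point where both sides are defined: x = -π/4, y = -π/3.
LHS = tan(x+y) ≈ 3.7321
RHS = tan(x)+tan(y) ≈ -2.7321
Since 3.7321 ≠ -2.7321, the equation fails at this point, so it cannot hold for all real values of x and y for which both sides are defined.
The correct formula is tan(x+y) = (tan(x) + tan(y))/(1 - tan(x)tan(y)).

Conclusion: No, this is NOT an identity.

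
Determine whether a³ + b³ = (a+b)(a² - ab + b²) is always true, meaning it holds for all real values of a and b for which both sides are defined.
Yes, this is an identity.

Claim: a³ + b³ = (a+b)(a² - ab + b²).
Reasoning: Expand the right side: (a+b)(a² - ab + b²) = a³ - a²b + ab² + a²b - ab² + b³ = a³ + b³ (the middle terms cancel in pairs).
So the two sides agree for all real values of a and b for which both sides are defined.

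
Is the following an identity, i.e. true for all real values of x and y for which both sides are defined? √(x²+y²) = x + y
No, this is NOT an identity.

Claim: √(x²+y²) = x + y.
Test a specific point where both sides are defined: x = -2, y = 1/2.
LHS = √(x²+y²) ≈ 2.0616
RHS = x + y ≈ -1.5000
Since 2.0616 ≠ -1.5000, the equation fails at this point, so it cannot hold for all real values of x and y for which both sides are defined.
(x+y)² = x² + 2xy + y², not x² + y², so the square root does not split this way.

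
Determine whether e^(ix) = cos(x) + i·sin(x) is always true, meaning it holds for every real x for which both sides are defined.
Yes, this is an identity.

Claim: e^(ix) = cos(x) + i·sin(x).
Reasoning: Euler's formula. Expand e^(ix) = Σ (ix)^k / k!. Since i² = -1, the even-k terms are Σ (-1)^m x^(2m)/(2m)! = cos(x) and the odd-k terms are i · Σ (-1)^m x^(2m+1)/(2m+1)! = i·sin(x).
So the two sides agree for every real x for which both sides are defined.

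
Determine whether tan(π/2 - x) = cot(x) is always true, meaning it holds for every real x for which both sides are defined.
Yes, this is an identity.

Claim: tan(π/2 - x) = cot(x).
Reasoning: tan(π/2 - x) = sin(π/2 - x)/cos(π/2 - x) = cos(x)/sin(x) = cot(x), using the cofunction identities sin(π/2 - x) = cos(x) and cos(π/2 - x) = sin(x).
So the two sides agree for every real x for which both sides are defined.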